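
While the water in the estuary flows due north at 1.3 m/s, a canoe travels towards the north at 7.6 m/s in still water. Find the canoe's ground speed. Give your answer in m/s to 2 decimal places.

Taking east as x and north as y: velocity relative to the water = (0.000, 7.600) m/s; the water relative to ground = (0.000, 1.300) m/s.
Velocity relative to ground = (0.000, 7.600) + (0.000, 1.300) = (0.000, 8.900) m/s.
Speed = |(0.000, 8.900)| = 8.900 m/s.

8.90 m/s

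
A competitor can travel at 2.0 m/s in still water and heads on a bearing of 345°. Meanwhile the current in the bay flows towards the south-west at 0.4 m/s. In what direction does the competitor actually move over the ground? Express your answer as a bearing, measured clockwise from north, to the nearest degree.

Taking east as x and north as y: velocity relative to the water = (-0.518, 1.932) m/s; the water relative to ground = (-0.283, -0.283) m/s.
Velocity relative to ground = (-0.518, 1.932) + (-0.283, -0.283) = (-0.800, 1.649) m/s.
Bearing = atan2(-0.80, 1.65) = 334.11° clockwise from north.

334°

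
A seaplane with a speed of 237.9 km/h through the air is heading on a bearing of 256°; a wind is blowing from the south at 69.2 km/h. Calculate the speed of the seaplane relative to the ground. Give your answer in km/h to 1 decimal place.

231.1 km/h

Taking east as x and north as y: velocity relative to the air = (-230.833, -57.553) km/h; the air relative to ground = (0.000, 69.200) km/h.
Velocity relative to ground = (-230.833, -57.553) + (0.000, 69.200) = (-230.833, 11.647) km/h.
Speed = |(-230.833, 11.647)| = 231.127 km/h.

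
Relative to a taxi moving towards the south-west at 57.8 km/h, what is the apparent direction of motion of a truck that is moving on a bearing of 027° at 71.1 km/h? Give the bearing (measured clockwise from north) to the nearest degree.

035°

Taking east as x and north as y: truck velocity = (32.279, 63.351) km/h; taxi velocity = (-40.871, -40.871) km/h.
Velocity of truck relative to taxi = (32.279, 63.351) − (-40.871, -40.871) = (73.149, 104.221) km/h.
Bearing = atan2(73.15, 104.22) = 35.06° clockwise from north.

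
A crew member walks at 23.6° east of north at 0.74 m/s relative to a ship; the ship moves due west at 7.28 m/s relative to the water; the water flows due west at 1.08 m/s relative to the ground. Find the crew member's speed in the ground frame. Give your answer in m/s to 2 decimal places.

8.09 m/s

In east/north components (m/s): crew member relative to ship = (0.296, 0.678); ship relative to water = (-7.280, 0.000); water relative to ground = (-1.080, 0.000).
Sum = (-8.064, 0.678) m/s.
Speed = |(-8.064, 0.678)| = 8.092 m/s.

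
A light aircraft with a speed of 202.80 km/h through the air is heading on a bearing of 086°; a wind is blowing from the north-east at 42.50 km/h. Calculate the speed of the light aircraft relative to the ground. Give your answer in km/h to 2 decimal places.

172.99 km/h

Taking east as x and north as y: velocity relative to the air = (202.306, 14.147) km/h; the air relative to ground = (-30.052, -30.052) km/h.
Velocity relative to ground = (202.306, 14.147) + (-30.052, -30.052) = (172.254, -15.905) km/h.
Speed = |(172.254, -15.905)| = 172.987 km/h.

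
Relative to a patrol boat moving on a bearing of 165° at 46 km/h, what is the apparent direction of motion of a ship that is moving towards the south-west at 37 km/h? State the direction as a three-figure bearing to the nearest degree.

296°

Taking east as x and north as y: ship velocity = (-26.163, -26.163) km/h; patrol boat velocity = (11.906, -44.433) km/h.
Velocity of ship relative to patrol boat = (-26.163, -26.163) − (11.906, -44.433) = (-38.069, 18.270) km/h.
Bearing = atan2(-38.07, 18.27) = 295.64° clockwise from north.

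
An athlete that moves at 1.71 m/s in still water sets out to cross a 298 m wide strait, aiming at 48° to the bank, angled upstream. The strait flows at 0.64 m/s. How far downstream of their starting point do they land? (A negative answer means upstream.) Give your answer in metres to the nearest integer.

-118 m

Perpendicular speed = 1.271 m/s; crossing time = 298 / 1.271 = 234.502 s.
Net downstream speed = -0.504 m/s.
Drift = -0.504 × 234.502 = -118.239 m (upstream).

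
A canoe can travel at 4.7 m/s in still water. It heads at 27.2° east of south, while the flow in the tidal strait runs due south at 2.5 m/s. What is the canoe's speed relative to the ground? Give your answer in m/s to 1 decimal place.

7.0 m/s

Taking east as x and north as y: velocity relative to the water = (2.148, -4.180) m/s; the water relative to ground = (0.000, -2.500) m/s.
Velocity relative to ground = (2.148, -4.180) + (0.000, -2.500) = (2.148, -6.680) m/s.
Speed = |(2.148, -6.680)| = 7.017 m/s.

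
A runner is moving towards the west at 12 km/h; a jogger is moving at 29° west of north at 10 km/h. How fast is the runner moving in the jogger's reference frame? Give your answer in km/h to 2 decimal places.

Taking east as x and north as y: runner velocity = (-12.000, 0.000) km/h; jogger velocity = (-4.848, 8.746) km/h.
Velocity of runner relative to jogger = (-12.000, 0.000) − (-4.848, 8.746) = (-7.152, -8.746) km/h.
Magnitude = |(-7.152, -8.746)| = 11.298 km/h.

11.30 km/h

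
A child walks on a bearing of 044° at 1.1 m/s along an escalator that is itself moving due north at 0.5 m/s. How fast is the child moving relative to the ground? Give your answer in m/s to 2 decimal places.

1.50 m/s

Taking east as x and north as y: escalator velocity = (0.000, 0.500) m/s; child velocity relative to escalator = (0.764, 0.791) m/s.
Velocity relative to ground = (0.000, 0.500) + (0.764, 0.791) = (0.764, 1.291) m/s.
Speed = |(0.764, 1.291)| = 1.500 m/s.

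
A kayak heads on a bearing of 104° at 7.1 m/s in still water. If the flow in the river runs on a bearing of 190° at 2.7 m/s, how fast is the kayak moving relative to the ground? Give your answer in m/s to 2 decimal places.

7.77 m/s

Taking east as x and north as y: velocity relative to the water = (6.889, -1.718) m/s; the water relative to ground = (-0.469, -2.659) m/s.
Velocity relative to ground = (6.889, -1.718) + (-0.469, -2.659) = (6.420, -4.377) m/s.
Speed = |(6.420, -4.377)| = 7.770 m/s.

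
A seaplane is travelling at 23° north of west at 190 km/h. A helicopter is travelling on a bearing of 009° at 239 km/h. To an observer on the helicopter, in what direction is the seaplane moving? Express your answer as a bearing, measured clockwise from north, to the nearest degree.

Taking east as x and north as y: seaplane velocity = (-174.896, 74.239) km/h; helicopter velocity = (37.388, 236.058) km/h.
Velocity of seaplane relative to helicopter = (-174.896, 74.239) − (37.388, 236.058) = (-212.284, -161.819) km/h.
Bearing = atan2(-212.28, -161.82) = 232.68° clockwise from north.

233°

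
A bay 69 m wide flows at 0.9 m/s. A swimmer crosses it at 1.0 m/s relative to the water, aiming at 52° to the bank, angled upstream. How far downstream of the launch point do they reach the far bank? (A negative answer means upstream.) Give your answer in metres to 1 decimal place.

24.9 m

Perpendicular speed = 0.788 m/s; crossing time = 69 / 0.788 = 87.562 s.
Net downstream speed = 0.284 m/s.
Drift = 0.284 × 87.562 = 24.897 m (downstream).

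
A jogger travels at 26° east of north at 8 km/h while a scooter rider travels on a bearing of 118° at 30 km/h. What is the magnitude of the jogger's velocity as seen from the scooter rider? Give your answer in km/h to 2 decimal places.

Taking east as x and north as y: jogger velocity = (3.507, 7.190) km/h; scooter rider velocity = (26.488, -14.084) km/h.
Velocity of jogger relative to scooter rider = (3.507, 7.190) − (26.488, -14.084) = (-22.981, 21.274) km/h.
Magnitude = |(-22.981, 21.274)| = 31.317 km/h.

31.32 km/h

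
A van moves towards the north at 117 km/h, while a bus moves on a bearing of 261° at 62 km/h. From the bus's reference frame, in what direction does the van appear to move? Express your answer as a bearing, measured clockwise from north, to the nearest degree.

026°

Taking east as x and north as y: van velocity = (0.000, 117.000) km/h; bus velocity = (-61.237, -9.699) km/h.
Velocity of van relative to bus = (0.000, 117.000) − (-61.237, -9.699) = (61.237, 126.699) km/h.
Bearing = atan2(61.24, 126.70) = 25.80° clockwise from north.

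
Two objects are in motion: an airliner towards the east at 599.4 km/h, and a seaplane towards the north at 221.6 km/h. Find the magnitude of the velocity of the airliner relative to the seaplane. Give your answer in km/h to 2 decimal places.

Taking east as x and north as y: airliner velocity = (599.400, 0.000) km/h; seaplane velocity = (0.000, 221.600) km/h.
Velocity of airliner relative to seaplane = (599.400, 0.000) − (0.000, 221.600) = (599.400, -221.600) km/h.
Magnitude = |(599.400, -221.600)| = 639.052 km/h.

639.05 km/h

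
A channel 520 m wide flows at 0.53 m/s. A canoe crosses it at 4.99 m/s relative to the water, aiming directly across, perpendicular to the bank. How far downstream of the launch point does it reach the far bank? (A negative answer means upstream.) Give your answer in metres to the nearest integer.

Perpendicular speed = 4.990 m/s; crossing time = 520 / 4.990 = 104.208 s.
Net downstream speed = 0.530 m/s.
Drift = 0.530 × 104.208 = 55.230 m (downstream).

55 m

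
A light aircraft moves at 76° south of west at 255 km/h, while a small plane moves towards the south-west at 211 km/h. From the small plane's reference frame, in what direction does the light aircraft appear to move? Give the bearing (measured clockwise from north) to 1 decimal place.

Taking east as x and north as y: light aircraft velocity = (-61.690, -247.425) km/h; small plane velocity = (-149.200, -149.200) km/h.
Velocity of light aircraft relative to small plane = (-61.690, -247.425) − (-149.200, -149.200) = (87.509, -98.226) km/h.
Bearing = atan2(87.51, -98.23) = 138.30° clockwise from north.

138.3°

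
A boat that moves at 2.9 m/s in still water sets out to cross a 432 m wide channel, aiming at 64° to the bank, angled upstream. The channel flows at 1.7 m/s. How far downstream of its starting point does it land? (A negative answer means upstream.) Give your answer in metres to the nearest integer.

Perpendicular speed = 2.607 m/s; crossing time = 432 / 2.607 = 165.739 s.
Net downstream speed = 0.429 m/s.
Drift = 0.429 × 165.739 = 71.056 m (downstream).

71 m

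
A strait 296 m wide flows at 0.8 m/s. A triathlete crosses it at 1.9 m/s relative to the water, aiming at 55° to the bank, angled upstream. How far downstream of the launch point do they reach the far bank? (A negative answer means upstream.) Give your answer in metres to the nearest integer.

Perpendicular speed = 1.556 m/s; crossing time = 296 / 1.556 = 190.184 s.
Net downstream speed = -0.290 m/s.
Drift = -0.290 × 190.184 = -55.114 m (upstream).

-55 m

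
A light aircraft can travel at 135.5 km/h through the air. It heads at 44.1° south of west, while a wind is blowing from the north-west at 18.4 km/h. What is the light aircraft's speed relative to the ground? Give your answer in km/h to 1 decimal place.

136.5 km/h

Taking east as x and north as y: velocity relative to the air = (-97.306, -94.296) km/h; the air relative to ground = (13.011, -13.011) km/h.
Velocity relative to ground = (-97.306, -94.296) + (13.011, -13.011) = (-84.295, -107.307) km/h.
Speed = |(-84.295, -107.307)| = 136.457 km/h.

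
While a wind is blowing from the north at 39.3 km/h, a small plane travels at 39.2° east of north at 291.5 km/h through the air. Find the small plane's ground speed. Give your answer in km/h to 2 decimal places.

262.22 km/h

Taking east as x and north as y: velocity relative to the air = (184.237, 225.896) km/h; the air relative to ground = (0.000, -39.300) km/h.
Velocity relative to ground = (184.237, 225.896) + (0.000, -39.300) = (184.237, 186.596) km/h.
Speed = |(184.237, 186.596)| = 262.224 km/h.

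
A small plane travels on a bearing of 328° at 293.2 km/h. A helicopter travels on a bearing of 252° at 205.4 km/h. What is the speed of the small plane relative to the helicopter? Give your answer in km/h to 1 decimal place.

Taking east as x and north as y: small plane velocity = (-155.372, 248.648) km/h; helicopter velocity = (-195.347, -63.472) km/h.
Velocity of small plane relative to helicopter = (-155.372, 248.648) − (-195.347, -63.472) = (39.975, 312.120) km/h.
Magnitude = |(39.975, 312.120)| = 314.669 km/h.

314.7 km/h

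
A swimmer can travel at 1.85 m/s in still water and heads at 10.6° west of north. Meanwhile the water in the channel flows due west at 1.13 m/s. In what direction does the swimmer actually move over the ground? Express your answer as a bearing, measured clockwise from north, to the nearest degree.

321°

Taking east as x and north as y: velocity relative to the water = (-0.340, 1.818) m/s; the water relative to ground = (-1.130, 0.000) m/s.
Velocity relative to ground = (-0.340, 1.818) + (-1.130, 0.000) = (-1.470, 1.818) m/s.
Bearing = atan2(-1.47, 1.82) = 321.04° clockwise from north.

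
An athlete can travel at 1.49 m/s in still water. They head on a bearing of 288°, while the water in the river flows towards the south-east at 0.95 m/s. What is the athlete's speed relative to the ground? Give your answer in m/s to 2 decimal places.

0.77 m/s

Taking east as x and north as y: velocity relative to the water = (-1.417, 0.460) m/s; the water relative to ground = (0.672, -0.672) m/s.
Velocity relative to ground = (-1.417, 0.460) + (0.672, -0.672) = (-0.745, -0.211) m/s.
Speed = |(-0.745, -0.211)| = 0.775 m/s.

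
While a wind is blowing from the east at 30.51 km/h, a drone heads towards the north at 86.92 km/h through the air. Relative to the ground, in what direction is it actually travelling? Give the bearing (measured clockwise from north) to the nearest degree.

341°

Taking east as x and north as y: velocity relative to the air = (0.000, 86.920) km/h; the air relative to ground = (-30.510, 0.000) km/h.
Velocity relative to ground = (0.000, 86.920) + (-30.510, 0.000) = (-30.510, 86.920) km/h.
Bearing = atan2(-30.51, 86.92) = 340.66° clockwise from north.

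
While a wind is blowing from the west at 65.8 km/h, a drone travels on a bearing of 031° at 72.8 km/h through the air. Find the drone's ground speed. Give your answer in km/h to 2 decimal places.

Taking east as x and north as y: velocity relative to the air = (37.495, 62.402) km/h; the air relative to ground = (65.800, 0.000) km/h.
Velocity relative to ground = (37.495, 62.402) + (65.800, 0.000) = (103.295, 62.402) km/h.
Speed = |(103.295, 62.402)| = 120.681 km/h.

120.68 km/h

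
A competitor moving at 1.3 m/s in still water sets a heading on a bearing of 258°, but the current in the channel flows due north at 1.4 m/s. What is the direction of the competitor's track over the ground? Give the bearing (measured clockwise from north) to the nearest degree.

312°

Taking east as x and north as y: velocity relative to the water = (-1.272, -0.270) m/s; the water relative to ground = (0.000, 1.400) m/s.
Velocity relative to ground = (-1.272, -0.270) + (0.000, 1.400) = (-1.272, 1.130) m/s.
Bearing = atan2(-1.27, 1.13) = 311.62° clockwise from north.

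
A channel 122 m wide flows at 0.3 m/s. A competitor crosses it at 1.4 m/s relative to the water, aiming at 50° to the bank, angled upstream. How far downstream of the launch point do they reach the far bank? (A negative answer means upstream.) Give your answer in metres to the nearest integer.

Perpendicular speed = 1.072 m/s; crossing time = 122 / 1.072 = 113.757 s.
Net downstream speed = -0.600 m/s.
Drift = -0.600 × 113.757 = -68.243 m (upstream).

-68 m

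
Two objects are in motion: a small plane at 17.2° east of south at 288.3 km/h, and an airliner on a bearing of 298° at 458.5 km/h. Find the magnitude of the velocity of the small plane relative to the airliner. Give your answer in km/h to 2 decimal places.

693.49 km/h

Taking east as x and north as y: small plane velocity = (85.253, -275.407) km/h; airliner velocity = (-404.831, 215.253) km/h.
Velocity of small plane relative to airliner = (85.253, -275.407) − (-404.831, 215.253) = (490.084, -490.659) km/h.
Magnitude = |(490.084, -490.659)| = 693.491 km/h.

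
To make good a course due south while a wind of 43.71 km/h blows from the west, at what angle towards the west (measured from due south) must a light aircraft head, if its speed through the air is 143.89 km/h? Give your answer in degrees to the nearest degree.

18°

The wind pushes perpendicular to the desired track; the heading must have a component into the wind equal to 43.71 km/h: 143.89 sin θ = 43.71.
sin θ = 0.3038, so θ = 17.684°.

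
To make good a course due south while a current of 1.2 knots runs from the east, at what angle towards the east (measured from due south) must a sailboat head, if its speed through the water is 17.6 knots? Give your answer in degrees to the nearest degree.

The current pushes perpendicular to the desired track; the heading must have a component into the current equal to 1.2 knots: 17.6 sin θ = 1.2.
sin θ = 0.0682, so θ = 3.910°.

4°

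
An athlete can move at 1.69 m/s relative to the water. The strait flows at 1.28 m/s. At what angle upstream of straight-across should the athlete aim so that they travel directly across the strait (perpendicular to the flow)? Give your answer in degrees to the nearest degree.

To cancel the current, the upstream component of the athlete's velocity must equal the flow: 1.69 sin θ = 1.28.
sin θ = 1.28 / 1.69 = 0.7574.
θ = arcsin(0.7574) = 49.235°.

49°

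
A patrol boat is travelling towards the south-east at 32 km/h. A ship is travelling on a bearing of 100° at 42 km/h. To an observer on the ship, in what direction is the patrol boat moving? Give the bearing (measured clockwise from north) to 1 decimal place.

230.7°

Taking east as x and north as y: patrol boat velocity = (22.627, -22.627) km/h; ship velocity = (41.362, -7.293) km/h.
Velocity of patrol boat relative to ship = (22.627, -22.627) − (41.362, -7.293) = (-18.735, -15.334) km/h.
Bearing = atan2(-18.73, -15.33) = 230.70° clockwise from north.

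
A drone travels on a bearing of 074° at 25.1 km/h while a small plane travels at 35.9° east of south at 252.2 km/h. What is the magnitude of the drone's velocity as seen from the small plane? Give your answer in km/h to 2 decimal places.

Taking east as x and north as y: drone velocity = (24.128, 6.918) km/h; small plane velocity = (147.883, -204.293) km/h.
Velocity of drone relative to small plane = (24.128, 6.918) − (147.883, -204.293) = (-123.755, 211.211) km/h.
Magnitude = |(-123.755, 211.211)| = 244.797 km/h.

244.80 km/h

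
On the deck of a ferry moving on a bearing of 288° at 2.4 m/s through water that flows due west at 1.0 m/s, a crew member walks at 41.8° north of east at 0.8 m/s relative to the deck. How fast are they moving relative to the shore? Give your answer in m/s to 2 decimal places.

In east/north components (m/s): crew member relative to ferry = (0.596, 0.533); ferry relative to water = (-2.283, 0.742); water relative to ground = (-1.000, 0.000).
Sum = (-2.686, 1.275) m/s.
Speed = |(-2.686, 1.275)| = 2.973 m/s.

2.97 m/s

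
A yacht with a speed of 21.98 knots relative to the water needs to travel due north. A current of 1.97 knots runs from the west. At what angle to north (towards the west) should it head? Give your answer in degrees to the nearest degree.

5°

The current pushes perpendicular to the desired track; the heading must have a component into the current equal to 1.97 knots: 21.98 sin θ = 1.97.
sin θ = 0.0896, so θ = 5.142°.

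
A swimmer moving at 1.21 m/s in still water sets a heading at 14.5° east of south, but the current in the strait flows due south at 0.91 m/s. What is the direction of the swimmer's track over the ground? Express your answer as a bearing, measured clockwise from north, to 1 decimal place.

Taking east as x and north as y: velocity relative to the water = (0.303, -1.171) m/s; the water relative to ground = (0.000, -0.910) m/s.
Velocity relative to ground = (0.303, -1.171) + (0.000, -0.910) = (0.303, -2.081) m/s.
Bearing = atan2(0.30, -2.08) = 171.72° clockwise from north.

171.7°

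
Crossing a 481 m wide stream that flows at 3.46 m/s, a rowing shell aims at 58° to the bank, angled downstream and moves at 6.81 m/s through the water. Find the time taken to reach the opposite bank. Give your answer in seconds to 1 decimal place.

83.3 s

The component of the rowing shell's velocity perpendicular to the bank is 6.81 × sin 58° = 5.775 m/s.
The flow acts along the bank and has no component across it.
Time = 481 / 5.775 = 83.287 s.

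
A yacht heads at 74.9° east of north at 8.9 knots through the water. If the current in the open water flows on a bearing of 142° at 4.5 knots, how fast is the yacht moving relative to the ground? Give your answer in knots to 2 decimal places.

11.43 knots

Taking east as x and north as y: velocity relative to the water = (8.593, 2.318) knots; the water relative to ground = (2.770, -3.546) knots.
Velocity relative to ground = (8.593, 2.318) + (2.770, -3.546) = (11.363, -1.228) knots.
Speed = |(11.363, -1.228)| = 11.429 knots.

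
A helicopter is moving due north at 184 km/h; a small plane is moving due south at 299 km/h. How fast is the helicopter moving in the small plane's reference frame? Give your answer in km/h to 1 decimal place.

Taking east as x and north as y: helicopter velocity = (0.000, 184.000) km/h; small plane velocity = (0.000, -299.000) km/h.
Velocity of helicopter relative to small plane = (0.000, 184.000) − (0.000, -299.000) = (0.000, 483.000) km/h.
Magnitude = |(0.000, 483.000)| = 483.000 km/h.

483.0 km/h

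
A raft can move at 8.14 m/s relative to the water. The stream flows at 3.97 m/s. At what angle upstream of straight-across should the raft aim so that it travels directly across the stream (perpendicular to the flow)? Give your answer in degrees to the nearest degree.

29°

To cancel the current, the upstream component of the raft's velocity must equal the flow: 8.14 sin θ = 3.97.
sin θ = 3.97 / 8.14 = 0.4877.
θ = arcsin(0.4877) = 29.191°.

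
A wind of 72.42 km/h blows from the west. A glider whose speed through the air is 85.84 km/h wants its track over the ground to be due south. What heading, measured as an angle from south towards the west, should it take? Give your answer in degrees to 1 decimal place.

57.5°

The wind pushes perpendicular to the desired track; the heading must have a component into the wind equal to 72.42 km/h: 85.84 sin θ = 72.42.
sin θ = 0.8437, so θ = 57.529°.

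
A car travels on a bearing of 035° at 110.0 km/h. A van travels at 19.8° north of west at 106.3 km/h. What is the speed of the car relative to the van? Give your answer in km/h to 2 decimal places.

171.85 km/h

Taking east as x and north as y: car velocity = (63.093, 90.107) km/h; van velocity = (-100.016, 36.008) km/h.
Velocity of car relative to van = (63.093, 90.107) − (-100.016, 36.008) = (163.109, 54.099) km/h.
Magnitude = |(163.109, 54.099)| = 171.847 km/h.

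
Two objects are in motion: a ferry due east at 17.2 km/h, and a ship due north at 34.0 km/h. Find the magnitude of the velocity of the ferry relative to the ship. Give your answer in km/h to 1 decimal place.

Taking east as x and north as y: ferry velocity = (17.200, 0.000) km/h; ship velocity = (0.000, 34.000) km/h.
Velocity of ferry relative to ship = (17.200, 0.000) − (0.000, 34.000) = (17.200, -34.000) km/h.
Magnitude = |(17.200, -34.000)| = 38.103 km/h.

38.1 km/h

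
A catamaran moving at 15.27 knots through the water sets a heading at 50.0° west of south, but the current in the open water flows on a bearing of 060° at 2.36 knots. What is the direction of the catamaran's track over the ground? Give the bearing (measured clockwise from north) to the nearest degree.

Taking east as x and north as y: velocity relative to the water = (-11.697, -9.815) knots; the water relative to ground = (2.044, 1.180) knots.
Velocity relative to ground = (-11.697, -9.815) + (2.044, 1.180) = (-9.654, -8.635) knots.
Bearing = atan2(-9.65, -8.64) = 228.19° clockwise from north.

228°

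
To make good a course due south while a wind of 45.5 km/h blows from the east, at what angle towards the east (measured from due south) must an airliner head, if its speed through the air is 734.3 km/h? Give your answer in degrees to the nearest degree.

The wind pushes perpendicular to the desired track; the heading must have a component into the wind equal to 45.5 km/h: 734.3 sin θ = 45.5.
sin θ = 0.0620, so θ = 3.553°.

4°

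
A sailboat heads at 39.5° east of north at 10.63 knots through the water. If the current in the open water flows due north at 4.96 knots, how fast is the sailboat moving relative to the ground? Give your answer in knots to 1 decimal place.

Taking east as x and north as y: velocity relative to the water = (6.762, 8.202) knots; the water relative to ground = (0.000, 4.960) knots.
Velocity relative to ground = (6.762, 8.202) + (0.000, 4.960) = (6.762, 13.162) knots.
Speed = |(6.762, 13.162)| = 14.797 knots.

14.8 knots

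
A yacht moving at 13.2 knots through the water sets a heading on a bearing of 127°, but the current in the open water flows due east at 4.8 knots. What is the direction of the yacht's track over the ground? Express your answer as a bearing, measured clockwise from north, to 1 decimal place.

117.4°

Taking east as x and north as y: velocity relative to the water = (10.542, -7.944) knots; the water relative to ground = (4.800, 0.000) knots.
Velocity relative to ground = (10.542, -7.944) + (4.800, 0.000) = (15.342, -7.944) knots.
Bearing = atan2(15.34, -7.94) = 117.37° clockwise from north.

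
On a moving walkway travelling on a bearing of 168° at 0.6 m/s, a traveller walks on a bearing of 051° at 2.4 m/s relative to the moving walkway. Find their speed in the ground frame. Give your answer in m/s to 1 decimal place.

2.2 m/s

Taking east as x and north as y: moving walkway velocity = (0.125, -0.587) m/s; traveller velocity relative to moving walkway = (1.865, 1.510) m/s.
Velocity relative to ground = (0.125, -0.587) + (1.865, 1.510) = (1.990, 0.923) m/s.
Speed = |(1.990, 0.923)| = 2.194 m/s.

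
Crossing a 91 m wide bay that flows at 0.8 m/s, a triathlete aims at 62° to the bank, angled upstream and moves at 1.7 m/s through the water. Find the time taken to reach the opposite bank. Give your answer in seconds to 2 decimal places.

The component of the triathlete's velocity perpendicular to the bank is 1.7 × sin 62° = 1.501 m/s.
The flow acts along the bank and has no component across it.
Time = 91 / 1.501 = 60.626 s.

60.63 s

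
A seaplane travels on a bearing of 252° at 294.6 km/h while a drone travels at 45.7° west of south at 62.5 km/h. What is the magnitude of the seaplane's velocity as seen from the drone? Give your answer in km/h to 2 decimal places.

240.17 km/h

Taking east as x and north as y: seaplane velocity = (-280.181, -91.036) km/h; drone velocity = (-44.731, -43.651) km/h.
Velocity of seaplane relative to drone = (-280.181, -91.036) − (-44.731, -43.651) = (-235.450, -47.385) km/h.
Magnitude = |(-235.450, -47.385)| = 240.171 km/h.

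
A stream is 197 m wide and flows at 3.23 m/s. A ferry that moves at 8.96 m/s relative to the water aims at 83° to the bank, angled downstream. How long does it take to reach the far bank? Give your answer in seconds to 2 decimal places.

22.15 s

The component of the ferry's velocity perpendicular to the bank is 8.96 × sin 83° = 8.893 m/s.
The flow acts along the bank and has no component across it.
Time = 197 / 8.893 = 22.152 s.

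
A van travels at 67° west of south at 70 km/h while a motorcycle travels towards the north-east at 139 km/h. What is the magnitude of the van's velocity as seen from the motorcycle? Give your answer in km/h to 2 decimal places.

205.58 km/h

Taking east as x and north as y: van velocity = (-64.435, -27.351) km/h; motorcycle velocity = (98.288, 98.288) km/h.
Velocity of van relative to motorcycle = (-64.435, -27.351) − (98.288, 98.288) = (-162.723, -125.639) km/h.
Magnitude = |(-162.723, -125.639)| = 205.582 km/h.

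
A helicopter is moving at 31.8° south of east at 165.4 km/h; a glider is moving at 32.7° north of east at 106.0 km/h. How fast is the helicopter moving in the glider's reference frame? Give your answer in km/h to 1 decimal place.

Taking east as x and north as y: helicopter velocity = (140.572, -87.158) km/h; glider velocity = (89.200, 57.265) km/h.
Velocity of helicopter relative to glider = (140.572, -87.158) − (89.200, 57.265) = (51.372, -144.424) km/h.
Magnitude = |(51.372, -144.424)| = 153.289 km/h.

153.3 km/h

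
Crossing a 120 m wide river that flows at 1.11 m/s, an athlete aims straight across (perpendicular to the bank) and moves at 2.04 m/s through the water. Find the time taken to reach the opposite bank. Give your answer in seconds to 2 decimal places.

The component of the athlete's velocity perpendicular to the bank is 2.04 m/s.
Only the cross-stream component determines the crossing time; the current contributes nothing perpendicular to the bank.
Time = 120 / 2.040 = 58.824 s.

58.82 s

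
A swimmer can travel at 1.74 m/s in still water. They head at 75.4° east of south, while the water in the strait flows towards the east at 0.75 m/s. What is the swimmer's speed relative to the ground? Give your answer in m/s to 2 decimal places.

2.47 m/s

Taking east as x and north as y: velocity relative to the water = (1.684, -0.439) m/s; the water relative to ground = (0.750, 0.000) m/s.
Velocity relative to ground = (1.684, -0.439) + (0.750, 0.000) = (2.434, -0.439) m/s.
Speed = |(2.434, -0.439)| = 2.473 m/s.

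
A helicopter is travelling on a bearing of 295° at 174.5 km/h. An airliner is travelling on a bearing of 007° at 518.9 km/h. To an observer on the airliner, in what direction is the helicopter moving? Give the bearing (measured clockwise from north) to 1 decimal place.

Taking east as x and north as y: helicopter velocity = (-158.151, 73.747) km/h; airliner velocity = (63.238, 515.032) km/h.
Velocity of helicopter relative to airliner = (-158.151, 73.747) − (63.238, 515.032) = (-221.389, -441.285) km/h.
Bearing = atan2(-221.39, -441.29) = 206.64° clockwise from north.

206.6°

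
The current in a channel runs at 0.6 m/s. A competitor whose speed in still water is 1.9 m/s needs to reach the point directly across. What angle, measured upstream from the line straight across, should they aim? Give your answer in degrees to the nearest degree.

To cancel the current, the upstream component of the competitor's velocity must equal the flow: 1.9 sin θ = 0.6.
sin θ = 0.6 / 1.9 = 0.3158.
θ = arcsin(0.3158) = 18.408°.

18°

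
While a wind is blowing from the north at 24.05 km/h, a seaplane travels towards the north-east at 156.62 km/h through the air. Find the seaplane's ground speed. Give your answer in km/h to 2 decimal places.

140.65 km/h

Taking east as x and north as y: velocity relative to the air = (110.747, 110.747) km/h; the air relative to ground = (0.000, -24.050) km/h.
Velocity relative to ground = (110.747, 110.747) + (0.000, -24.050) = (110.747, 86.697) km/h.
Speed = |(110.747, 86.697)| = 140.646 km/h.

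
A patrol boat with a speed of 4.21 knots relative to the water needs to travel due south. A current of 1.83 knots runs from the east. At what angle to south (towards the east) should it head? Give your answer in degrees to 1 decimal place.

The current pushes perpendicular to the desired track; the heading must have a component into the current equal to 1.83 knots: 4.21 sin θ = 1.83.
sin θ = 0.4347, so θ = 25.765°.

25.8°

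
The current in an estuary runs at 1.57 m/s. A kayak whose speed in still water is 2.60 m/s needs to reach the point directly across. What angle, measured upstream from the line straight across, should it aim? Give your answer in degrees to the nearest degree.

To cancel the current, the upstream component of the kayak's velocity must equal the flow: 2.60 sin θ = 1.57.
sin θ = 1.57 / 2.60 = 0.6038.
θ = arcsin(0.6038) = 37.146°.

37°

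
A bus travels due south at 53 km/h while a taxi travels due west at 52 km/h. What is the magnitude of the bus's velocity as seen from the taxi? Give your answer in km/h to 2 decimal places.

74.25 km/h

Taking east as x and north as y: bus velocity = (0.000, -53.000) km/h; taxi velocity = (-52.000, 0.000) km/h.
Velocity of bus relative to taxi = (0.000, -53.000) − (-52.000, 0.000) = (52.000, -53.000) km/h.
Magnitude = |(52.000, -53.000)| = 74.250 km/h.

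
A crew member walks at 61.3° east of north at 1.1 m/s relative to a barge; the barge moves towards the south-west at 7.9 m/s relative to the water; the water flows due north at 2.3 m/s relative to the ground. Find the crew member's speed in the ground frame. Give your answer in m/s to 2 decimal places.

5.38 m/s

In east/north components (m/s): crew member relative to barge = (0.965, 0.528); barge relative to water = (-5.586, -5.586); water relative to ground = (0.000, 2.300).
Sum = (-4.621, -2.758) m/s.
Speed = |(-4.621, -2.758)| = 5.382 m/s.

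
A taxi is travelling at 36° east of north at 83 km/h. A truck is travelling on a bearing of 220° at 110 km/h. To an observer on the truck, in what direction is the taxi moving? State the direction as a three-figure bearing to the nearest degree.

038°

Taking east as x and north as y: taxi velocity = (48.786, 67.148) km/h; truck velocity = (-70.707, -84.265) km/h.
Velocity of taxi relative to truck = (48.786, 67.148) − (-70.707, -84.265) = (119.493, 151.413) km/h.
Bearing = atan2(119.49, 151.41) = 38.28° clockwise from north.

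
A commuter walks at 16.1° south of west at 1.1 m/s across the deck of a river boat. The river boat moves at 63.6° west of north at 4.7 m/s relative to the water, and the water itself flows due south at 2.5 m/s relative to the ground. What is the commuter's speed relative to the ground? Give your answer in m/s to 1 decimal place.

5.3 m/s

In east/north components (m/s): commuter relative to river boat = (-1.057, -0.305); river boat relative to water = (-4.210, 2.090); water relative to ground = (0.000, -2.500).
Sum = (-5.267, -0.715) m/s.
Speed = |(-5.267, -0.715)| = 5.315 m/s.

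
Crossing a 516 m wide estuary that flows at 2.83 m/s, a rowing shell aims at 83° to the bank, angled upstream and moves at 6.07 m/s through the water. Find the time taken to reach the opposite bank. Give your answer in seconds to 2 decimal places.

The component of the rowing shell's velocity perpendicular to the bank is 6.07 × sin 83° = 6.025 m/s.
Only the cross-stream component determines the crossing time; the current contributes nothing perpendicular to the bank.
Time = 516 / 6.025 = 85.647 s.

85.65 s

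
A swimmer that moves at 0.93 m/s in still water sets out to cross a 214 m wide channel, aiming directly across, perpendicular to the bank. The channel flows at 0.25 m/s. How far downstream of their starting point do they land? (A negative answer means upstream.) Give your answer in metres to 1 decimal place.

57.5 m

Perpendicular speed = 0.930 m/s; crossing time = 214 / 0.930 = 230.108 s.
Net downstream speed = 0.250 m/s.
Drift = 0.250 × 230.108 = 57.527 m (downstream).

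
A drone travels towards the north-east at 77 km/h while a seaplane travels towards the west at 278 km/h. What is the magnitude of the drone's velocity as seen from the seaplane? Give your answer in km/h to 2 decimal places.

336.88 km/h

Taking east as x and north as y: drone velocity = (54.447, 54.447) km/h; seaplane velocity = (-278.000, 0.000) km/h.
Velocity of drone relative to seaplane = (54.447, 54.447) − (-278.000, 0.000) = (332.447, 54.447) km/h.
Magnitude = |(332.447, 54.447)| = 336.876 km/h.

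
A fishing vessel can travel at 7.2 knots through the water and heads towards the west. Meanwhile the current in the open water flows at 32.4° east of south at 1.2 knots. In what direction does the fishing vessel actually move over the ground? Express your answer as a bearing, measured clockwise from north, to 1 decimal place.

Taking east as x and north as y: velocity relative to the water = (-7.200, 0.000) knots; the water relative to ground = (0.643, -1.013) knots.
Velocity relative to ground = (-7.200, 0.000) + (0.643, -1.013) = (-6.557, -1.013) knots.
Bearing = atan2(-6.56, -1.01) = 261.22° clockwise from north.

261.2°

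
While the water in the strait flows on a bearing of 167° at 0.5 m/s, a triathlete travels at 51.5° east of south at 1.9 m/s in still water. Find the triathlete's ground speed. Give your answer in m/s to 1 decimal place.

Taking east as x and north as y: velocity relative to the water = (1.487, -1.183) m/s; the water relative to ground = (0.112, -0.487) m/s.
Velocity relative to ground = (1.487, -1.183) + (0.112, -0.487) = (1.599, -1.670) m/s.
Speed = |(1.599, -1.670)| = 2.312 m/s.

2.3 m/s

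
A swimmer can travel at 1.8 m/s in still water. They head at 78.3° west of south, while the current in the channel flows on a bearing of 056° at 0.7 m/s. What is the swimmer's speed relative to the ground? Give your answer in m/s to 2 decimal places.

Taking east as x and north as y: velocity relative to the water = (-1.763, -0.365) m/s; the water relative to ground = (0.580, 0.391) m/s.
Velocity relative to ground = (-1.763, -0.365) + (0.580, 0.391) = (-1.182, 0.026) m/s.
Speed = |(-1.182, 0.026)| = 1.183 m/s.

1.18 m/s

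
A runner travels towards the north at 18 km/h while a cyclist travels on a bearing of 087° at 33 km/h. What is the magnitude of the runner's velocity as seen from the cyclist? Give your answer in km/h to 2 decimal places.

36.75 km/h

Taking east as x and north as y: runner velocity = (0.000, 18.000) km/h; cyclist velocity = (32.955, 1.727) km/h.
Velocity of runner relative to cyclist = (0.000, 18.000) − (32.955, 1.727) = (-32.955, 16.273) km/h.
Magnitude = |(-32.955, 16.273)| = 36.754 km/h.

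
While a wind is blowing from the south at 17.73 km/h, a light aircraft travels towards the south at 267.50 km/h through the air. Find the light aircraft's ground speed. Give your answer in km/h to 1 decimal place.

249.8 km/h

Taking east as x and north as y: velocity relative to the air = (0.000, -267.500) km/h; the air relative to ground = (0.000, 17.730) km/h.
Velocity relative to ground = (0.000, -267.500) + (0.000, 17.730) = (0.000, -249.770) km/h.
Speed = |(0.000, -249.770)| = 249.770 km/h.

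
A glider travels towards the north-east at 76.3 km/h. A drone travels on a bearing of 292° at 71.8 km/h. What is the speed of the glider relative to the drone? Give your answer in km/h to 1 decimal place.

123.5 km/h

Taking east as x and north as y: glider velocity = (53.952, 53.952) km/h; drone velocity = (-66.572, 26.897) km/h.
Velocity of glider relative to drone = (53.952, 53.952) − (-66.572, 26.897) = (120.524, 27.055) km/h.
Magnitude = |(120.524, 27.055)| = 123.523 km/h.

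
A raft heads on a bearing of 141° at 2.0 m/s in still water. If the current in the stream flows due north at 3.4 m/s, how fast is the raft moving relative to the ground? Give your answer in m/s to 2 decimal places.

2.23 m/s

Taking east as x and north as y: velocity relative to the water = (1.259, -1.554) m/s; the water relative to ground = (0.000, 3.400) m/s.
Velocity relative to ground = (1.259, -1.554) + (0.000, 3.400) = (1.259, 1.846) m/s.
Speed = |(1.259, 1.846)| = 2.234 m/s.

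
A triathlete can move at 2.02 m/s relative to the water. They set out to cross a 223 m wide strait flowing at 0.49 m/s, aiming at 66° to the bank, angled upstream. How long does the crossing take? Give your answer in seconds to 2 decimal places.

120.84 s

The component of the triathlete's velocity perpendicular to the bank is 2.02 × sin 66° = 1.845 m/s.
The current is parallel to the bank, so it does not affect the crossing time.
Time = 223 / 1.845 = 120.844 s.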